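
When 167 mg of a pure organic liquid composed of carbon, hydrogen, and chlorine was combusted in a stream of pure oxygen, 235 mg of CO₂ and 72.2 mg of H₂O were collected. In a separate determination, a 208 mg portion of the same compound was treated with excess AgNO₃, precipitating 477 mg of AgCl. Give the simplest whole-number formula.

C2H3Cl

mol C = 0.235 g CO₂ ÷ 44.009 g/mol = 0.005340 mol
mol H = 2 × 0.0722 g H₂O ÷ 18.015 g/mol = 0.008016 mol
From the AgCl data: mol Cl per gram of compound = (0.477 ÷ 143.318) ÷ 0.208 = 0.01600 mol/g, so in the 0.167 g combustion sample mol Cl = 0.002672 mol
Divide by the smallest (0.002672 mol): C 1.998, H 3.000, Cl 1.000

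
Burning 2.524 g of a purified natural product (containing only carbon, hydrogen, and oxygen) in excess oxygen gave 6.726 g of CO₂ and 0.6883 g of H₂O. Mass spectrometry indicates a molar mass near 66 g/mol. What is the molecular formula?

mol C = 6.726 g CO₂ ÷ 44.009 g/mol = 0.15283 mol
mol H = 2 × 0.6883 g H₂O ÷ 18.015 g/mol = 0.076414 mol
mass O = 2.524 − (1.8357 + 0.077025) = 0.61130 g → mol O = 0.61130 ÷ 15.999 = 0.038209 mol
Divide by the smallest (0.038209 mol): C 4.000, H 2.000, O 1.000
Empirical formula: C4H2O
Empirical-formula mass = 66.06 g/mol; 66 ÷ 66.06 ≈ 1, so the molecular formula is C4H2O.

C4H2O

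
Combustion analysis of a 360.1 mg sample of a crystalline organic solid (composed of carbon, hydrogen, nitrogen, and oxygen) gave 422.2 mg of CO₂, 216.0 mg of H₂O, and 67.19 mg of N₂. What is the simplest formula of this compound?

C2H5NO2

mol C = 0.4222 g CO₂ ÷ 44.009 g/mol = 0.0095935 mol
mol H = 2 × 0.2160 g H₂O ÷ 18.015 g/mol = 0.023980 mol
mol N = 2 × 0.06719 g N₂ ÷ 28.014 g/mol = 0.0047969 mol
mass O = 0.3601 − (0.11523 + 0.024172 + 0.067190) = 0.15351 g → mol O = 0.15351 ÷ 15.999 = 0.0095950 mol
Divide by the smallest (0.0047969 mol): C 2.000, H 4.999, N 1.000, O 2.000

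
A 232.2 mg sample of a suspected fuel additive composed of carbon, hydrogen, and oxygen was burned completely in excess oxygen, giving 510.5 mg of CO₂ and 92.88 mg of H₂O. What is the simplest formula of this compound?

C9H8O4

mol C = 0.5105 g CO₂ ÷ 44.009 g/mol = 0.011600 mol
mol H = 2 × 0.09288 g H₂O ÷ 18.015 g/mol = 0.010311 mol
mass O = 0.2322 − (0.13933 + 0.010394) = 0.082480 g → mol O = 0.082480 ÷ 15.999 = 0.0051553 mol
Divide by the smallest (0.0051553 mol): C 2.250, H 2.000, O 1.000
Multiplying each by 4 gives whole numbers: C 9.00, H 8.00, O 4.00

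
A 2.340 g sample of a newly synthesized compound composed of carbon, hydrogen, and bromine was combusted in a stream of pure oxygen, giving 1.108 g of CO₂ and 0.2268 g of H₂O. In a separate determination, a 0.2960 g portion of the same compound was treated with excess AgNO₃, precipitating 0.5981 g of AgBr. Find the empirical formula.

CHBr

mol C = 1.108 g CO₂ ÷ 44.009 g/mol = 0.025177 mol
mol H = 2 × 0.2268 g H₂O ÷ 18.015 g/mol = 0.025179 mol
From the AgBr data: mol Br per gram of compound = (0.5981 ÷ 187.772) ÷ 0.2960 = 0.010761 mol/g, so in the 2.340 g combustion sample mol Br = 0.025181 mol
Divide by the smallest (0.025177 mol): C 1.000, H 1.000, Br 1.000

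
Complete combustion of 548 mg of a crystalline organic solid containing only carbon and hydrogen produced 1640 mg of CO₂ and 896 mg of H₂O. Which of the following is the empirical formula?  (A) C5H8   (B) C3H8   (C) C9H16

(B) C3H8

mol C = 1.64 g CO₂ ÷ 44.009 g/mol = 0.03727 mol
mol H = 2 × 0.896 g H₂O ÷ 18.015 g/mol = 0.09947 mol
Divide by the smallest (0.03727 mol): C 1.000, H 2.669
Multiplying each by 3 gives whole numbers: C 3.00, H 8.01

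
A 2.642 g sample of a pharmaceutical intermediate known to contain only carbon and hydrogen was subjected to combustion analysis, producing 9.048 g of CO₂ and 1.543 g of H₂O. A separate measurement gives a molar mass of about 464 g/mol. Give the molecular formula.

mol C = 9.048 g CO₂ ÷ 44.009 g/mol = 0.20559 mol
mol H = 2 × 1.543 g H₂O ÷ 18.015 g/mol = 0.17130 mol
Divide by the smallest (0.17130 mol): C 1.200, H 1.000
Multiplying each by 5 gives whole numbers: C 6.00, H 5.00
Empirical formula: C6H5
Empirical-formula mass = 77.11 g/mol; 464 ÷ 77.11 ≈ 6, so the molecular formula is C36H30.

C36H30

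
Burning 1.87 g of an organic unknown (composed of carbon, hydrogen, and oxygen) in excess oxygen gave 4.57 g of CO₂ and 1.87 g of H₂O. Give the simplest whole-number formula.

mol C = 4.57 g CO₂ ÷ 44.009 g/mol = 0.1038 mol
mol H = 2 × 1.87 g H₂O ÷ 18.015 g/mol = 0.2076 mol
mass O = 1.87 − (1.247 + 0.2093) = 0.4135 g → mol O = 0.4135 ÷ 15.999 = 0.02584 mol
Divide by the smallest (0.02584 mol): C 4.018, H 8.033, O 1.000

C4H8O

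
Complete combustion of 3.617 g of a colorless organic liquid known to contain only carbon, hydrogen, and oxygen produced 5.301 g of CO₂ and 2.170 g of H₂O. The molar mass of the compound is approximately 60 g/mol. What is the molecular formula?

C2H4O2

mol C = 5.301 g CO₂ ÷ 44.009 g/mol = 0.12045 mol
mol H = 2 × 2.170 g H₂O ÷ 18.015 g/mol = 0.24091 mol
mass O = 3.617 − (1.4468 + 0.24284) = 1.9274 g → mol O = 1.9274 ÷ 15.999 = 0.12047 mol
Divide by the smallest (0.12045 mol): C 1.000, H 2.000, O 1.000
Empirical formula: CH2O
Empirical-formula mass = 30.03 g/mol; 60 ÷ 30.03 ≈ 2, so the molecular formula is C2H4O2.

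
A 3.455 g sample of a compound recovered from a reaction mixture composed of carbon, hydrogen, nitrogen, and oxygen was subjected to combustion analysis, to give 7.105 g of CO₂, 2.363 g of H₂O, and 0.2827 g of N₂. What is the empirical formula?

mol C = 7.105 g CO₂ ÷ 44.009 g/mol = 0.16144 mol
mol H = 2 × 2.363 g H₂O ÷ 18.015 g/mol = 0.26234 mol
mol N = 2 × 0.2827 g N₂ ÷ 28.014 g/mol = 0.020183 mol
mass O = 3.455 − (1.9391 + 0.26444 + 0.28270) = 0.96876 g → mol O = 0.96876 ÷ 15.999 = 0.060551 mol
Divide by the smallest (0.020183 mol): C 7.999, H 12.998, N 1.000, O 3.000

C8H13NO3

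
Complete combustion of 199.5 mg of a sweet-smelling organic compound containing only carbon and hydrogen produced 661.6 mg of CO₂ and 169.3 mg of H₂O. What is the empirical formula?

mol C = 0.6616 g CO₂ ÷ 44.009 g/mol = 0.015033 mol
mol H = 2 × 0.1693 g H₂O ÷ 18.015 g/mol = 0.018795 mol
Divide by the smallest (0.015033 mol): C 1.000, H 1.250
Multiplying each by 4 gives whole numbers: C 4.00, H 5.00

C4H5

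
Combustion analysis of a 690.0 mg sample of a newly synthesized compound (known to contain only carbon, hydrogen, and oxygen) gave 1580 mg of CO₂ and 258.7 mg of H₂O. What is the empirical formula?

mol C = 1.580 g CO₂ ÷ 44.009 g/mol = 0.035902 mol
mol H = 2 × 0.2587 g H₂O ÷ 18.015 g/mol = 0.028721 mol
mass O = 0.6900 − (0.43122 + 0.028950) = 0.22983 g → mol O = 0.22983 ÷ 15.999 = 0.014366 mol
Divide by the smallest (0.014366 mol): C 2.499, H 1.999, O 1.000
Multiplying each by 2 gives whole numbers: C 5.00, H 4.00, O 2.00

C5H4O2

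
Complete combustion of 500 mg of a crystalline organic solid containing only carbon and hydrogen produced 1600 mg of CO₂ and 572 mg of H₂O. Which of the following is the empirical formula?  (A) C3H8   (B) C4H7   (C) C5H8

mol C = 1.60 g CO₂ ÷ 44.009 g/mol = 0.03636 mol
mol H = 2 × 0.572 g H₂O ÷ 18.015 g/mol = 0.06350 mol
Divide by the smallest (0.03636 mol): C 1.000, H 1.747
Multiplying each by 4 gives whole numbers: C 4.00, H 6.99

(B) C4H7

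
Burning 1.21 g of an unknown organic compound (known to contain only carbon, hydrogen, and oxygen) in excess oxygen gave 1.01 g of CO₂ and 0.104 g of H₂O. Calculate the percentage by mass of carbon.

22.8%

mol C = 1.01 g CO₂ ÷ 44.009 g/mol = 0.02295 mol
mol H = 2 × 0.104 g H₂O ÷ 18.015 g/mol = 0.01155 mol
mass O = 1.21 − (0.2757 + 0.01164) = 0.9227 g → mol O = 0.9227 ÷ 15.999 = 0.05767 mol
mass % C = 0.2757 g ÷ 1.21 g × 100%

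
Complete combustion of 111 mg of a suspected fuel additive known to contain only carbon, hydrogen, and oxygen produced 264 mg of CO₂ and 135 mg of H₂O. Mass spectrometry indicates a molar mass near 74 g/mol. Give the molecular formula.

C4H10O

mol C = 0.264 g CO₂ ÷ 44.009 g/mol = 0.005999 mol
mol H = 2 × 0.135 g H₂O ÷ 18.015 g/mol = 0.01499 mol
mass O = 0.111 − (0.07205 + 0.01511) = 0.02384 g → mol O = 0.02384 ÷ 15.999 = 0.001490 mol
Divide by the smallest (0.001490 mol): C 4.026, H 10.058, O 1.000
Empirical formula: C4H10O
Empirical-formula mass = 74.12 g/mol; 74 ÷ 74.12 ≈ 1, so the molecular formula is C4H10O.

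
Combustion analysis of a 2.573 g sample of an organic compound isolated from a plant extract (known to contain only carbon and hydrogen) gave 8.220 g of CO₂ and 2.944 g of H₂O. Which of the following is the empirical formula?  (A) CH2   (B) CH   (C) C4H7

mol C = 8.220 g CO₂ ÷ 44.009 g/mol = 0.18678 mol
mol H = 2 × 2.944 g H₂O ÷ 18.015 g/mol = 0.32684 mol
Divide by the smallest (0.18678 mol): C 1.000, H 1.750
Multiplying each by 4 gives whole numbers: C 4.00, H 7.00

(C) C4H7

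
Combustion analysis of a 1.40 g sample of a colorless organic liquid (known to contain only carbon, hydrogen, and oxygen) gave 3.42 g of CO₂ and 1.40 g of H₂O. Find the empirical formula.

C4H8O

mol C = 3.42 g CO₂ ÷ 44.009 g/mol = 0.07771 mol
mol H = 2 × 1.40 g H₂O ÷ 18.015 g/mol = 0.1554 mol
mass O = 1.40 − (0.9334 + 0.1567) = 0.3099 g → mol O = 0.3099 ÷ 15.999 = 0.01937 mol
Divide by the smallest (0.01937 mol): C 4.011, H 8.023, O 1.000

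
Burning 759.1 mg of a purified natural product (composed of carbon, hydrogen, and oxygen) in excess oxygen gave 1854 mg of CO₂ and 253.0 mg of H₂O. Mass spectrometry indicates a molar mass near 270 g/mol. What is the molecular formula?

C15H10O5

mol C = 1.854 g CO₂ ÷ 44.009 g/mol = 0.042128 mol
mol H = 2 × 0.2530 g H₂O ÷ 18.015 g/mol = 0.028088 mol
mass O = 0.7591 − (0.50600 + 0.028312) = 0.22479 g → mol O = 0.22479 ÷ 15.999 = 0.014050 mol
Divide by the smallest (0.014050 mol): C 2.998, H 1.999, O 1.000
Empirical formula: C3H2O
Empirical-formula mass = 54.05 g/mol; 270 ÷ 54.05 ≈ 5, so the molecular formula is C15H10O5.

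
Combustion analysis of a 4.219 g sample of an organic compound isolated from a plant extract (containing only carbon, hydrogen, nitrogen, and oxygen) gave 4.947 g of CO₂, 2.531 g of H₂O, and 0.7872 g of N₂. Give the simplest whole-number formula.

mol C = 4.947 g CO₂ ÷ 44.009 g/mol = 0.11241 mol
mol H = 2 × 2.531 g H₂O ÷ 18.015 g/mol = 0.28099 mol
mol N = 2 × 0.7872 g N₂ ÷ 28.014 g/mol = 0.056200 mol
mass O = 4.219 − (1.3501 + 0.28324 + 0.78720) = 1.7984 g → mol O = 1.7984 ÷ 15.999 = 0.11241 mol
Divide by the smallest (0.056200 mol): C 2.000, H 5.000, N 1.000, O 2.000

C2H5NO2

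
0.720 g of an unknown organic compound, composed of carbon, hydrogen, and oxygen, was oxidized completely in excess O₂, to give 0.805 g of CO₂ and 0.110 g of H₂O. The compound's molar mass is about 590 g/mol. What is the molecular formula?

mol C = 0.805 g CO₂ ÷ 44.009 g/mol = 0.01829 mol
mol H = 2 × 0.110 g H₂O ÷ 18.015 g/mol = 0.01221 mol
mass O = 0.720 − (0.2197 + 0.01231) = 0.4880 g → mol O = 0.4880 ÷ 15.999 = 0.03050 mol
Divide by the smallest (0.01221 mol): C 1.498, H 1.000, O 2.498
Multiplying each by 2 gives whole numbers: C 3.00, H 2.00, O 5.00
Empirical formula: C3H2O5
Empirical-formula mass = 118.04 g/mol; 590 ÷ 118.04 ≈ 5, so the molecular formula is C15H10O25.

C15H10O25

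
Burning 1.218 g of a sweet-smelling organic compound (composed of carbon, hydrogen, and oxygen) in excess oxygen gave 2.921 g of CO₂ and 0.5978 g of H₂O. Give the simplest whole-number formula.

mol C = 2.921 g CO₂ ÷ 44.009 g/mol = 0.066373 mol
mol H = 2 × 0.5978 g H₂O ÷ 18.015 g/mol = 0.066367 mol
mass O = 1.218 − (0.79720 + 0.066898) = 0.35390 g → mol O = 0.35390 ÷ 15.999 = 0.022120 mol
Divide by the smallest (0.022120 mol): C 3.001, H 3.000, O 1.000

C3H3O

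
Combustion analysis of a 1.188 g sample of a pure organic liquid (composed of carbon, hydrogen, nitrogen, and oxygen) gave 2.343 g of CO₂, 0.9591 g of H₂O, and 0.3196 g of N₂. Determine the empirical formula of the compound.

C7H14N3O

mol C = 2.343 g CO₂ ÷ 44.009 g/mol = 0.053239 mol
mol H = 2 × 0.9591 g H₂O ÷ 18.015 g/mol = 0.10648 mol
mol N = 2 × 0.3196 g N₂ ÷ 28.014 g/mol = 0.022817 mol
mass O = 1.188 − (0.63945 + 0.10733 + 0.31960) = 0.12162 g → mol O = 0.12162 ÷ 15.999 = 0.0076014 mol
Divide by the smallest (0.0076014 mol): C 7.004, H 14.008, N 3.002, O 1.000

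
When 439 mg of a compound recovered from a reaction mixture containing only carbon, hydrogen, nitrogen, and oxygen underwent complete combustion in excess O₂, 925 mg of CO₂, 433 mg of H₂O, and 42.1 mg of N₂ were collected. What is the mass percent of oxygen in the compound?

21.9%

mol C = 0.925 g CO₂ ÷ 44.009 g/mol = 0.02102 mol
mol H = 2 × 0.433 g H₂O ÷ 18.015 g/mol = 0.04807 mol
mol N = 2 × 0.0421 g N₂ ÷ 28.014 g/mol = 0.003006 mol
mass O = 0.439 − (0.2525 + 0.04846 + 0.04210) = 0.09599 g → mol O = 0.09599 ÷ 15.999 = 0.006000 mol
mass % O = 0.09599 g ÷ 0.439 g × 100%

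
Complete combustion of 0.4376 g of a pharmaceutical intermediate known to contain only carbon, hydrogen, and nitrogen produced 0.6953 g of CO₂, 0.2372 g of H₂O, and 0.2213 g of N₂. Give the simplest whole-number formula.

C3H5N3

mol C = 0.6953 g CO₂ ÷ 44.009 g/mol = 0.015799 mol
mol H = 2 × 0.2372 g H₂O ÷ 18.015 g/mol = 0.026334 mol
mol N = 2 × 0.2213 g N₂ ÷ 28.014 g/mol = 0.015799 mol
Divide by the smallest (0.015799 mol): C 1.000, H 1.667, N 1.000
Multiplying each by 3 gives whole numbers: C 3.00, H 5.00, N 3.00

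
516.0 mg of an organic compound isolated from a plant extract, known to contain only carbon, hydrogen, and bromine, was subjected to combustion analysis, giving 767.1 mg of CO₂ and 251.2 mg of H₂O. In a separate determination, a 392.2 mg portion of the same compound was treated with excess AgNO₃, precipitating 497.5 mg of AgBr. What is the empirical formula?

C5H8Br

mol C = 0.7671 g CO₂ ÷ 44.009 g/mol = 0.017431 mol
mol H = 2 × 0.2512 g H₂O ÷ 18.015 g/mol = 0.027888 mol
From the AgBr data: mol Br per gram of compound = (0.4975 ÷ 187.772) ÷ 0.3922 = 0.0067555 mol/g, so in the 0.5160 g combustion sample mol Br = 0.0034858 mol
Divide by the smallest (0.0034858 mol): C 5.000, H 8.000, Br 1.000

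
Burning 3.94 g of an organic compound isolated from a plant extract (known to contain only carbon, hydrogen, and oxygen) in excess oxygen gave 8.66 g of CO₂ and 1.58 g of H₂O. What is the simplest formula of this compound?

mol C = 8.66 g CO₂ ÷ 44.009 g/mol = 0.1968 mol
mol H = 2 × 1.58 g H₂O ÷ 18.015 g/mol = 0.1754 mol
mass O = 3.94 − (2.363 + 0.1768) = 1.400 g → mol O = 1.400 ÷ 15.999 = 0.08749 mol
Divide by the smallest (0.08749 mol): C 2.249, H 2.005, O 1.000
Multiplying each by 4 gives whole numbers: C 9.00, H 8.02, O 4.00

C9H8O4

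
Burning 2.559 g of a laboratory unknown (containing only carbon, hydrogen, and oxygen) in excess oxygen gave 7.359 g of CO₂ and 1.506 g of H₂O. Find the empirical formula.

mol C = 7.359 g CO₂ ÷ 44.009 g/mol = 0.16722 mol
mol H = 2 × 1.506 g H₂O ÷ 18.015 g/mol = 0.16719 mol
mass O = 2.559 − (2.0084 + 0.16853) = 0.38204 g → mol O = 0.38204 ÷ 15.999 = 0.023879 mol
Divide by the smallest (0.023879 mol): C 7.003, H 7.002, O 1.000

C7H7O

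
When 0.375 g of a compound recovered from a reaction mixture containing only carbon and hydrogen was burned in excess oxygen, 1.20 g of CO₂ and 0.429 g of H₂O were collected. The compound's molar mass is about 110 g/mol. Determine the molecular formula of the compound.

mol C = 1.20 g CO₂ ÷ 44.009 g/mol = 0.02727 mol
mol H = 2 × 0.429 g H₂O ÷ 18.015 g/mol = 0.04763 mol
Divide by the smallest (0.02727 mol): C 1.000, H 1.747
Multiplying each by 4 gives whole numbers: C 4.00, H 6.99
Empirical formula: C4H7
Empirical-formula mass = 55.10 g/mol; 110 ÷ 55.10 ≈ 2, so the molecular formula is C8H14.

C8H14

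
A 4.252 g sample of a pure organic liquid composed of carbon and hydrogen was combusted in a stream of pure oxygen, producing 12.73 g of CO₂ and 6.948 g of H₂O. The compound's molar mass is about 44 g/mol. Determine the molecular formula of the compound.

mol C = 12.73 g CO₂ ÷ 44.009 g/mol = 0.28926 mol
mol H = 2 × 6.948 g H₂O ÷ 18.015 g/mol = 0.77136 mol
Divide by the smallest (0.28926 mol): C 1.000, H 2.667
Multiplying each by 3 gives whole numbers: C 3.00, H 8.00
Empirical formula: C3H8
Empirical-formula mass = 44.10 g/mol; 44 ÷ 44.10 ≈ 1, so the molecular formula is C3H8.

C3H8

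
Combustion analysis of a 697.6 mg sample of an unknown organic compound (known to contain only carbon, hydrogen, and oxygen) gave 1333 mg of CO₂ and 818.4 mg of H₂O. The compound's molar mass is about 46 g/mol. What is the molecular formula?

mol C = 1.333 g CO₂ ÷ 44.009 g/mol = 0.030289 mol
mol H = 2 × 0.8184 g H₂O ÷ 18.015 g/mol = 0.090858 mol
mass O = 0.6976 − (0.36380 + 0.091584) = 0.24221 g → mol O = 0.24221 ÷ 15.999 = 0.015139 mol
Divide by the smallest (0.015139 mol): C 2.001, H 6.002, O 1.000
Empirical formula: C2H6O
Empirical-formula mass = 46.07 g/mol; 46 ÷ 46.07 ≈ 1, so the molecular formula is C2H6O.

C2H6O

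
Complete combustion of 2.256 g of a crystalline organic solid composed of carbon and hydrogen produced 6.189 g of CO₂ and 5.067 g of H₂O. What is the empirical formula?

mol C = 6.189 g CO₂ ÷ 44.009 g/mol = 0.14063 mol
mol H = 2 × 5.067 g H₂O ÷ 18.015 g/mol = 0.56253 mol
Divide by the smallest (0.14063 mol): C 1.000, H 4.000

CH4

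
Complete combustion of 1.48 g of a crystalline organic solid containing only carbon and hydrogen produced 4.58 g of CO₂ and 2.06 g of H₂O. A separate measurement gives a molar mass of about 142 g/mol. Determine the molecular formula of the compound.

mol C = 4.58 g CO₂ ÷ 44.009 g/mol = 0.1041 mol
mol H = 2 × 2.06 g H₂O ÷ 18.015 g/mol = 0.2287 mol
Divide by the smallest (0.1041 mol): C 1.000, H 2.198
Multiplying each by 5 gives whole numbers: C 5.00, H 10.99
Empirical formula: C5H11
Empirical-formula mass = 71.14 g/mol; 142 ÷ 71.14 ≈ 2, so the molecular formula is C10H22.

C10H22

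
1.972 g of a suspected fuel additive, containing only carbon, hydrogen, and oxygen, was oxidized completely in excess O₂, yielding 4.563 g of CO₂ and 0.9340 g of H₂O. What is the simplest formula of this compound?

mol C = 4.563 g CO₂ ÷ 44.009 g/mol = 0.10368 mol
mol H = 2 × 0.9340 g H₂O ÷ 18.015 g/mol = 0.10369 mol
mass O = 1.972 − (1.2453 + 0.10452) = 0.62214 g → mol O = 0.62214 ÷ 15.999 = 0.038886 mol
Divide by the smallest (0.038886 mol): C 2.666, H 2.667, O 1.000
Multiplying each by 3 gives whole numbers: C 8.00, H 8.00, O 3.00

C8H8O3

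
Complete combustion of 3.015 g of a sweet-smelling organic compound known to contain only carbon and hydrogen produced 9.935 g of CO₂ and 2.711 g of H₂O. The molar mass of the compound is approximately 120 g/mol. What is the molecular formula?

mol C = 9.935 g CO₂ ÷ 44.009 g/mol = 0.22575 mol
mol H = 2 × 2.711 g H₂O ÷ 18.015 g/mol = 0.30097 mol
Divide by the smallest (0.22575 mol): C 1.000, H 1.333
Multiplying each by 3 gives whole numbers: C 3.00, H 4.00
Empirical formula: C3H4
Empirical-formula mass = 40.06 g/mol; 120 ÷ 40.06 ≈ 3, so the molecular formula is C9H12.

C9H12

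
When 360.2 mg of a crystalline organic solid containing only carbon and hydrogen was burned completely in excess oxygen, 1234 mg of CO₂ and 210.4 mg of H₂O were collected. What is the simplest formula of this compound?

C6H5

mol C = 1.234 g CO₂ ÷ 44.009 g/mol = 0.028040 mol
mol H = 2 × 0.2104 g H₂O ÷ 18.015 g/mol = 0.023358 mol
Divide by the smallest (0.023358 mol): C 1.200, H 1.000
Multiplying each by 5 gives whole numbers: C 6.00, H 5.00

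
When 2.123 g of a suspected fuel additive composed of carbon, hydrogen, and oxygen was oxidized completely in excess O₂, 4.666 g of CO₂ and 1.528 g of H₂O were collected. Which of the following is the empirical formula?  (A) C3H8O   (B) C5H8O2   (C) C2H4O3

(B) C5H8O2

mol C = 4.666 g CO₂ ÷ 44.009 g/mol = 0.10602 mol
mol H = 2 × 1.528 g H₂O ÷ 18.015 g/mol = 0.16964 mol
mass O = 2.123 − (1.2735 + 0.17099) = 0.67856 g → mol O = 0.67856 ÷ 15.999 = 0.042412 mol
Divide by the smallest (0.042412 mol): C 2.500, H 4.000, O 1.000
Multiplying each by 2 gives whole numbers: C 5.00, H 8.00, O 2.00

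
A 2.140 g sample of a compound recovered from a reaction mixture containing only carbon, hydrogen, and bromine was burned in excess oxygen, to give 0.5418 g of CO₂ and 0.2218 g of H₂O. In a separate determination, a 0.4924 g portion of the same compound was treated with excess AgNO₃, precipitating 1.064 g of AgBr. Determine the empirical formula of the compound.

mol C = 0.5418 g CO₂ ÷ 44.009 g/mol = 0.012311 mol
mol H = 2 × 0.2218 g H₂O ÷ 18.015 g/mol = 0.024624 mol
From the AgBr data: mol Br per gram of compound = (1.064 ÷ 187.772) ÷ 0.4924 = 0.011508 mol/g, so in the 2.140 g combustion sample mol Br = 0.024627 mol
Divide by the smallest (0.012311 mol): C 1.000, H 2.000, Br 2.000

CH2Br2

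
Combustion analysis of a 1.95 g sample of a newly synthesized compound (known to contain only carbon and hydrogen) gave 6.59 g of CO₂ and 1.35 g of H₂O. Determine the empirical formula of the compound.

CH

mol C = 6.59 g CO₂ ÷ 44.009 g/mol = 0.1497 mol
mol H = 2 × 1.35 g H₂O ÷ 18.015 g/mol = 0.1499 mol
Divide by the smallest (0.1497 mol): C 1.000, H 1.001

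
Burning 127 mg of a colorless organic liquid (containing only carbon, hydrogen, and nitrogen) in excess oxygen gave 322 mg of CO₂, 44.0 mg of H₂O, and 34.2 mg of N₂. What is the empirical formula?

mol C = 0.322 g CO₂ ÷ 44.009 g/mol = 0.007317 mol
mol H = 2 × 0.0440 g H₂O ÷ 18.015 g/mol = 0.004885 mol
mol N = 2 × 0.0342 g N₂ ÷ 28.014 g/mol = 0.002442 mol
Divide by the smallest (0.002442 mol): C 2.997, H 2.001, N 1.000

C3H2N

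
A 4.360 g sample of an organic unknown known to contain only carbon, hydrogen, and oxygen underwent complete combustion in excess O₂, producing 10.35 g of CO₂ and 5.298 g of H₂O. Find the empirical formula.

mol C = 10.35 g CO₂ ÷ 44.009 g/mol = 0.23518 mol
mol H = 2 × 5.298 g H₂O ÷ 18.015 g/mol = 0.58818 mol
mass O = 4.360 − (2.8247 + 0.59288) = 0.94238 g → mol O = 0.94238 ÷ 15.999 = 0.058902 mol
Divide by the smallest (0.058902 mol): C 3.993, H 9.986, O 1.000

C4H10O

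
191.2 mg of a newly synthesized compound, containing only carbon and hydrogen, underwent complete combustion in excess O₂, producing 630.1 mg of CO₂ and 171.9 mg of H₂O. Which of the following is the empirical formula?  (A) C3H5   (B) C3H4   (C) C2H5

(B) C3H4

mol C = 0.6301 g CO₂ ÷ 44.009 g/mol = 0.014318 mol
mol H = 2 × 0.1719 g H₂O ÷ 18.015 g/mol = 0.019084 mol
Divide by the smallest (0.014318 mol): C 1.000, H 1.333
Multiplying each by 3 gives whole numbers: C 3.00, H 4.00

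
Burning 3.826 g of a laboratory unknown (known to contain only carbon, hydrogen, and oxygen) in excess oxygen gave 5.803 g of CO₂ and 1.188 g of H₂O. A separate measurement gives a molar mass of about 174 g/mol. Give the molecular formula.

mol C = 5.803 g CO₂ ÷ 44.009 g/mol = 0.13186 mol
mol H = 2 × 1.188 g H₂O ÷ 18.015 g/mol = 0.13189 mol
mass O = 3.826 − (1.5838 + 0.13295) = 2.1093 g → mol O = 2.1093 ÷ 15.999 = 0.13184 mol
Divide by the smallest (0.13184 mol): C 1.000, H 1.000, O 1.000
Empirical formula: CHO
Empirical-formula mass = 29.02 g/mol; 174 ÷ 29.02 ≈ 6, so the molecular formula is C6H6O6.

C6H6O6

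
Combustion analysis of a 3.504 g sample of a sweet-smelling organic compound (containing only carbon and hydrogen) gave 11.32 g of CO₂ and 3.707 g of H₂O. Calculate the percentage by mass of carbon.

mol C = 11.32 g CO₂ ÷ 44.009 g/mol = 0.25722 mol
mol H = 2 × 3.707 g H₂O ÷ 18.015 g/mol = 0.41155 mol
mass % C = 3.0895 g ÷ 3.504 g × 100%

88.17%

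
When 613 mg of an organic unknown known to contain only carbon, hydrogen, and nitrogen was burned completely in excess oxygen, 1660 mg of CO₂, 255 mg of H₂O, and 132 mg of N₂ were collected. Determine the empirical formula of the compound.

C4H3N

mol C = 1.66 g CO₂ ÷ 44.009 g/mol = 0.03772 mol
mol H = 2 × 0.255 g H₂O ÷ 18.015 g/mol = 0.02831 mol
mol N = 2 × 0.132 g N₂ ÷ 28.014 g/mol = 0.009424 mol
Divide by the smallest (0.009424 mol): C 4.003, H 3.004, N 1.000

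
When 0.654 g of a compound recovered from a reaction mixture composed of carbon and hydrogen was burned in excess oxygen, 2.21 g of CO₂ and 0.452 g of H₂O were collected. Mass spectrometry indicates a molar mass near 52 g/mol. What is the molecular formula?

C4H4

mol C = 2.21 g CO₂ ÷ 44.009 g/mol = 0.05022 mol
mol H = 2 × 0.452 g H₂O ÷ 18.015 g/mol = 0.05018 mol
Divide by the smallest (0.05018 mol): C 1.001, H 1.000
Empirical formula: CH
Empirical-formula mass = 13.02 g/mol; 52 ÷ 13.02 ≈ 4, so the molecular formula is C4H4.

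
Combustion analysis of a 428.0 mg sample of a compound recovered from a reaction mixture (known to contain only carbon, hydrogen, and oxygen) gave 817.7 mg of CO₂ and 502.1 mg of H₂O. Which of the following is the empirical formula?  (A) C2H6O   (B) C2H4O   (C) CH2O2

(A) C2H6O

mol C = 0.8177 g CO₂ ÷ 44.009 g/mol = 0.018580 mol
mol H = 2 × 0.5021 g H₂O ÷ 18.015 g/mol = 0.055742 mol
mass O = 0.4280 − (0.22317 + 0.056188) = 0.14864 g → mol O = 0.14864 ÷ 15.999 = 0.0092908 mol
Divide by the smallest (0.0092908 mol): C 2.000, H 6.000, O 1.000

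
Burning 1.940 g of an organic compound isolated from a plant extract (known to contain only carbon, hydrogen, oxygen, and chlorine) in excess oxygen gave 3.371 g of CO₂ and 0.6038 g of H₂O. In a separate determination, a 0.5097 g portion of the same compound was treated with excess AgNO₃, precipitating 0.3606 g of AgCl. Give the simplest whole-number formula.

C8H7ClO4

mol C = 3.371 g CO₂ ÷ 44.009 g/mol = 0.076598 mol
mol H = 2 × 0.6038 g H₂O ÷ 18.015 g/mol = 0.067033 mol
From the AgCl data: mol Cl per gram of compound = (0.3606 ÷ 143.318) ÷ 0.5097 = 0.0049364 mol/g, so in the 1.940 g combustion sample mol Cl = 0.0095766 mol
mass O = 1.940 − (0.92002 + 0.067569 + 0.33949) = 0.61292 g → mol O = 0.61292 ÷ 15.999 = 0.038310 mol
Divide by the smallest (0.0095766 mol): C 7.998, H 7.000, Cl 1.000, O 4.000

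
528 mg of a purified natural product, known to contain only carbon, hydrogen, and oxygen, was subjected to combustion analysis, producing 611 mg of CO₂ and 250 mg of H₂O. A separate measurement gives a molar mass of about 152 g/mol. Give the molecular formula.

mol C = 0.611 g CO₂ ÷ 44.009 g/mol = 0.01388 mol
mol H = 2 × 0.250 g H₂O ÷ 18.015 g/mol = 0.02775 mol
mass O = 0.528 − (0.1668 + 0.02798) = 0.3333 g → mol O = 0.3333 ÷ 15.999 = 0.02083 mol
Divide by the smallest (0.01388 mol): C 1.000, H 1.999, O 1.500
Multiplying each by 2 gives whole numbers: C 2.00, H 4.00, O 3.00
Empirical formula: C2H4O3
Empirical-formula mass = 76.05 g/mol; 152 ÷ 76.05 ≈ 2, so the molecular formula is C4H8O6.

C4H8O6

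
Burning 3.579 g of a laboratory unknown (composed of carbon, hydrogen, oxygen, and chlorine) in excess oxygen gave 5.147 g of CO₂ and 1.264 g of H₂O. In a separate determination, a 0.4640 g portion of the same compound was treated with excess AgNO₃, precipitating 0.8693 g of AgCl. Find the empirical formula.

C5H6Cl2O

mol C = 5.147 g CO₂ ÷ 44.009 g/mol = 0.11695 mol
mol H = 2 × 1.264 g H₂O ÷ 18.015 g/mol = 0.14033 mol
From the AgCl data: mol Cl per gram of compound = (0.8693 ÷ 143.318) ÷ 0.4640 = 0.013072 mol/g, so in the 3.579 g combustion sample mol Cl = 0.046786 mol
mass O = 3.579 − (1.4047 + 0.14145 + 1.6586) = 0.37427 g → mol O = 0.37427 ÷ 15.999 = 0.023393 mol
Divide by the smallest (0.023393 mol): C 4.999, H 5.999, Cl 2.000, O 1.000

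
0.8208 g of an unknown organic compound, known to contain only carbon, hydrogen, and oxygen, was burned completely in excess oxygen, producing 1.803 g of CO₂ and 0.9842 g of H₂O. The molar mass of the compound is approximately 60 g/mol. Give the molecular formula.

mol C = 1.803 g CO₂ ÷ 44.009 g/mol = 0.040969 mol
mol H = 2 × 0.9842 g H₂O ÷ 18.015 g/mol = 0.10926 mol
mass O = 0.8208 − (0.49208 + 0.11014) = 0.21858 g → mol O = 0.21858 ÷ 15.999 = 0.013662 mol
Divide by the smallest (0.013662 mol): C 2.999, H 7.997, O 1.000
Empirical formula: C3H8O
Empirical-formula mass = 60.10 g/mol; 60 ÷ 60.10 ≈ 1, so the molecular formula is C3H8O.

C3H8O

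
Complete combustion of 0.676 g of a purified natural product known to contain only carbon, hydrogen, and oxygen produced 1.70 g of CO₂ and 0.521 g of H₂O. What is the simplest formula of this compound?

C4H6O

mol C = 1.70 g CO₂ ÷ 44.009 g/mol = 0.03863 mol
mol H = 2 × 0.521 g H₂O ÷ 18.015 g/mol = 0.05784 mol
mass O = 0.676 − (0.4640 + 0.05830) = 0.1537 g → mol O = 0.1537 ÷ 15.999 = 0.009609 mol
Divide by the smallest (0.009609 mol): C 4.020, H 6.020, O 1.000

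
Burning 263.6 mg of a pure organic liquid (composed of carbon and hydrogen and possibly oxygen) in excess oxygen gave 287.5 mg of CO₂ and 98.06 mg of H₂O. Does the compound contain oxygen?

yes

mol C = 0.2875 g CO₂ ÷ 44.009 g/mol = 0.0065328 mol
mol H = 2 × 0.09806 g H₂O ÷ 18.015 g/mol = 0.010886 mol
C and H account for only 0.089438 g of the 0.2636 g sample; the remaining 0.17416 g must be oxygen.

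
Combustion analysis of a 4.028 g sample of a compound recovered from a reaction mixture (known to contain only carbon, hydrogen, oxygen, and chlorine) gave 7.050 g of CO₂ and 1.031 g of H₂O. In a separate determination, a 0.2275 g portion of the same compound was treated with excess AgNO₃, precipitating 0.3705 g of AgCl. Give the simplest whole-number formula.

C7H5Cl2O

mol C = 7.050 g CO₂ ÷ 44.009 g/mol = 0.16019 mol
mol H = 2 × 1.031 g H₂O ÷ 18.015 g/mol = 0.11446 mol
From the AgCl data: mol Cl per gram of compound = (0.3705 ÷ 143.318) ÷ 0.2275 = 0.011363 mol/g, so in the 4.028 g combustion sample mol Cl = 0.045772 mol
mass O = 4.028 − (1.9241 + 0.11538 + 1.6226) = 0.36593 g → mol O = 0.36593 ÷ 15.999 = 0.022872 mol
Divide by the smallest (0.022872 mol): C 7.004, H 5.004, Cl 2.001, O 1.000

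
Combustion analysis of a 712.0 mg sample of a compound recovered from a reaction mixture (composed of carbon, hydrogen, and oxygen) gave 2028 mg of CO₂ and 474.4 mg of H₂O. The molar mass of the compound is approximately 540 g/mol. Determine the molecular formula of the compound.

C35H40O5

mol C = 2.028 g CO₂ ÷ 44.009 g/mol = 0.046081 mol
mol H = 2 × 0.4744 g H₂O ÷ 18.015 g/mol = 0.052667 mol
mass O = 0.7120 − (0.55348 + 0.053089) = 0.10543 g → mol O = 0.10543 ÷ 15.999 = 0.0065896 mol
Divide by the smallest (0.0065896 mol): C 6.993, H 7.992, O 1.000
Empirical formula: C7H8O
Empirical-formula mass = 108.14 g/mol; 540 ÷ 108.14 ≈ 5, so the molecular formula is C35H40O5.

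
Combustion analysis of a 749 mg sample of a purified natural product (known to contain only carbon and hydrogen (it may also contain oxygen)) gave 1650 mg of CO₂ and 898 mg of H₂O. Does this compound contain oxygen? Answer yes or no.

mol C = 1.65 g CO₂ ÷ 44.009 g/mol = 0.03749 mol
mol H = 2 × 0.898 g H₂O ÷ 18.015 g/mol = 0.09969 mol
C and H account for only 0.5508 g of the 0.749 g sample; the remaining 0.1982 g must be oxygen.

yes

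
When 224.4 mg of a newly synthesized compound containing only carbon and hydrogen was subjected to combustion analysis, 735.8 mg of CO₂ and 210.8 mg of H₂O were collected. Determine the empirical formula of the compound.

C5H7

mol C = 0.7358 g CO₂ ÷ 44.009 g/mol = 0.016719 mol
mol H = 2 × 0.2108 g H₂O ÷ 18.015 g/mol = 0.023403 mol
Divide by the smallest (0.016719 mol): C 1.000, H 1.400
Multiplying each by 5 gives whole numbers: C 5.00, H 7.00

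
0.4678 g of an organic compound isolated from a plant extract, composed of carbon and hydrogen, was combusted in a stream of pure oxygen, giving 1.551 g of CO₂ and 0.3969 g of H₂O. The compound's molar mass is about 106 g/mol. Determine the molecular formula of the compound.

mol C = 1.551 g CO₂ ÷ 44.009 g/mol = 0.035243 mol
mol H = 2 × 0.3969 g H₂O ÷ 18.015 g/mol = 0.044063 mol
Divide by the smallest (0.035243 mol): C 1.000, H 1.250
Multiplying each by 4 gives whole numbers: C 4.00, H 5.00
Empirical formula: C4H5
Empirical-formula mass = 53.08 g/mol; 106 ÷ 53.08 ≈ 2, so the molecular formula is C8H10.

C8H10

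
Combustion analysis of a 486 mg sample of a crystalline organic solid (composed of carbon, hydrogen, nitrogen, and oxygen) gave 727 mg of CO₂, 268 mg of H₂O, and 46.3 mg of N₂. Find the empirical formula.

C5H9NO4

mol C = 0.727 g CO₂ ÷ 44.009 g/mol = 0.01652 mol
mol H = 2 × 0.268 g H₂O ÷ 18.015 g/mol = 0.02975 mol
mol N = 2 × 0.0463 g N₂ ÷ 28.014 g/mol = 0.003305 mol
mass O = 0.486 − (0.1984 + 0.02999 + 0.04630) = 0.2113 g → mol O = 0.2113 ÷ 15.999 = 0.01321 mol
Divide by the smallest (0.003305 mol): C 4.998, H 9.001, N 1.000, O 3.995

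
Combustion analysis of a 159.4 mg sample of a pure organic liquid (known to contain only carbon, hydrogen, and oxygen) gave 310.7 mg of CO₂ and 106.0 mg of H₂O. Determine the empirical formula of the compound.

C9H15O5

mol C = 0.3107 g CO₂ ÷ 44.009 g/mol = 0.0070599 mol
mol H = 2 × 0.1060 g H₂O ÷ 18.015 g/mol = 0.011768 mol
mass O = 0.1594 − (0.084797 + 0.011862) = 0.062741 g → mol O = 0.062741 ÷ 15.999 = 0.0039216 mol
Divide by the smallest (0.0039216 mol): C 1.800, H 3.001, O 1.000
Multiplying each by 5 gives whole numbers: C 9.00, H 15.00, O 5.00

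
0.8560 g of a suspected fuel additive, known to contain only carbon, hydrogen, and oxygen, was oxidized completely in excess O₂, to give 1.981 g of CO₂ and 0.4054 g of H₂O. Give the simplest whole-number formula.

mol C = 1.981 g CO₂ ÷ 44.009 g/mol = 0.045014 mol
mol H = 2 × 0.4054 g H₂O ÷ 18.015 g/mol = 0.045007 mol
mass O = 0.8560 − (0.54066 + 0.045367) = 0.26998 g → mol O = 0.26998 ÷ 15.999 = 0.016875 mol
Divide by the smallest (0.016875 mol): C 2.668, H 2.667, O 1.000
Multiplying each by 3 gives whole numbers: C 8.00, H 8.00, O 3.00

C8H8O3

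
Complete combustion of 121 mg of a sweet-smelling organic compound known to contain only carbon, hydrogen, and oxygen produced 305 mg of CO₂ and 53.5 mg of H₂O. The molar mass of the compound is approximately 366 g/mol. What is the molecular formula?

mol C = 0.305 g CO₂ ÷ 44.009 g/mol = 0.006930 mol
mol H = 2 × 0.0535 g H₂O ÷ 18.015 g/mol = 0.005939 mol
mass O = 0.121 − (0.08324 + 0.005987) = 0.03177 g → mol O = 0.03177 ÷ 15.999 = 0.001986 mol
Divide by the smallest (0.001986 mol): C 3.490, H 2.991, O 1.000
Multiplying each by 2 gives whole numbers: C 6.98, H 5.98, O 2.00
Empirical formula: C7H6O2
Empirical-formula mass = 122.12 g/mol; 366 ÷ 122.12 ≈ 3, so the molecular formula is C21H18O6.

C21H18O6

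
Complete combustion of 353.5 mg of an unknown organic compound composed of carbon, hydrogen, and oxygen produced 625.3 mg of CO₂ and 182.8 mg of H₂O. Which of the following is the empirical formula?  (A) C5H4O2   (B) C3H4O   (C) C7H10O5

mol C = 0.6253 g CO₂ ÷ 44.009 g/mol = 0.014208 mol
mol H = 2 × 0.1828 g H₂O ÷ 18.015 g/mol = 0.020294 mol
mass O = 0.3535 − (0.17066 + 0.020457) = 0.16239 g → mol O = 0.16239 ÷ 15.999 = 0.010150 mol
Divide by the smallest (0.010150 mol): C 1.400, H 1.999, O 1.000
Multiplying each by 5 gives whole numbers: C 7.00, H 10.00, O 5.00

(C) C7H10O5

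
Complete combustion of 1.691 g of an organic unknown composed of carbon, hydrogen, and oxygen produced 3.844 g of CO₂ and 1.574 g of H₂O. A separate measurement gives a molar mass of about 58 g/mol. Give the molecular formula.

mol C = 3.844 g CO₂ ÷ 44.009 g/mol = 0.087346 mol
mol H = 2 × 1.574 g H₂O ÷ 18.015 g/mol = 0.17474 mol
mass O = 1.691 − (1.0491 + 0.17614) = 0.46575 g → mol O = 0.46575 ÷ 15.999 = 0.029111 mol
Divide by the smallest (0.029111 mol): C 3.000, H 6.003, O 1.000
Empirical formula: C3H6O
Empirical-formula mass = 58.08 g/mol; 58 ÷ 58.08 ≈ 1, so the molecular formula is C3H6O.

C3H6O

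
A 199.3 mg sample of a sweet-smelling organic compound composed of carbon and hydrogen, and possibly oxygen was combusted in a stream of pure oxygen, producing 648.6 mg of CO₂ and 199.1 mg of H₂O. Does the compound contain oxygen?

no

mol C = 0.6486 g CO₂ ÷ 44.009 g/mol = 0.014738 mol
mol H = 2 × 0.1991 g H₂O ÷ 18.015 g/mol = 0.022104 mol
C and H together account for 0.19930 g — essentially the entire 0.1993 g sample — so the compound contains no oxygen.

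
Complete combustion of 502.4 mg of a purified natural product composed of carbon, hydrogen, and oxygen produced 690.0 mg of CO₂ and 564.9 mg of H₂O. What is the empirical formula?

CH4O

mol C = 0.6900 g CO₂ ÷ 44.009 g/mol = 0.015679 mol
mol H = 2 × 0.5649 g H₂O ÷ 18.015 g/mol = 0.062714 mol
mass O = 0.5024 − (0.18832 + 0.063216) = 0.25087 g → mol O = 0.25087 ÷ 15.999 = 0.015680 mol
Divide by the smallest (0.015679 mol): C 1.000, H 4.000, O 1.000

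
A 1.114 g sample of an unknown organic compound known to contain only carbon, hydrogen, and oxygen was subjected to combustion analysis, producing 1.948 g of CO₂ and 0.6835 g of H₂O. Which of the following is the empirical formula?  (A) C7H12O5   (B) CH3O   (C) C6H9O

(A) C7H12O5

mol C = 1.948 g CO₂ ÷ 44.009 g/mol = 0.044264 mol
mol H = 2 × 0.6835 g H₂O ÷ 18.015 g/mol = 0.075881 mol
mass O = 1.114 − (0.53165 + 0.076488) = 0.50586 g → mol O = 0.50586 ÷ 15.999 = 0.031618 mol
Divide by the smallest (0.031618 mol): C 1.400, H 2.400, O 1.000
Multiplying each by 5 gives whole numbers: C 7.00, H 12.00, O 5.00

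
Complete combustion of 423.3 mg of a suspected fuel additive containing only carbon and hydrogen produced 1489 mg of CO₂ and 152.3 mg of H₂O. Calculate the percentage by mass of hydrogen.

4.03%

mol C = 1.489 g CO₂ ÷ 44.009 g/mol = 0.033834 mol
mol H = 2 × 0.1523 g H₂O ÷ 18.015 g/mol = 0.016908 mol
mass % H = 0.017043 g ÷ 0.4233 g × 100%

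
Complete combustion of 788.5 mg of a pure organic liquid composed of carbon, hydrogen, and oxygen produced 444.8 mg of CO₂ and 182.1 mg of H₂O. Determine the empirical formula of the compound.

mol C = 0.4448 g CO₂ ÷ 44.009 g/mol = 0.010107 mol
mol H = 2 × 0.1821 g H₂O ÷ 18.015 g/mol = 0.020216 mol
mass O = 0.7885 − (0.12140 + 0.020378) = 0.64673 g → mol O = 0.64673 ÷ 15.999 = 0.040423 mol
Divide by the smallest (0.010107 mol): C 1.000, H 2.000, O 3.999

CH2O4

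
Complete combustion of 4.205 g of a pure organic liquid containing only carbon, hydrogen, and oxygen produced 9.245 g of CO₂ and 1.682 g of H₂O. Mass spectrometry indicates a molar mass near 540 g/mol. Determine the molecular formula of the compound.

mol C = 9.245 g CO₂ ÷ 44.009 g/mol = 0.21007 mol
mol H = 2 × 1.682 g H₂O ÷ 18.015 g/mol = 0.18673 mol
mass O = 4.205 − (2.5232 + 0.18823) = 1.4936 g → mol O = 1.4936 ÷ 15.999 = 0.093357 mol
Divide by the smallest (0.093357 mol): C 2.250, H 2.000, O 1.000
Multiplying each by 4 gives whole numbers: C 9.00, H 8.00, O 4.00
Empirical formula: C9H8O4
Empirical-formula mass = 180.16 g/mol; 540 ÷ 180.16 ≈ 3, so the molecular formula is C27H24O12.

C27H24O12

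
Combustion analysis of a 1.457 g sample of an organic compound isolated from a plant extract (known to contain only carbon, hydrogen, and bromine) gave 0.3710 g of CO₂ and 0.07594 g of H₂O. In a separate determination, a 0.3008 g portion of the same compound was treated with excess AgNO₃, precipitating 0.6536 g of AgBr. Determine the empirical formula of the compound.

CHBr2

mol C = 0.3710 g CO₂ ÷ 44.009 g/mol = 0.0084301 mol
mol H = 2 × 0.07594 g H₂O ÷ 18.015 g/mol = 0.0084308 mol
From the AgBr data: mol Br per gram of compound = (0.6536 ÷ 187.772) ÷ 0.3008 = 0.011572 mol/g, so in the 1.457 g combustion sample mol Br = 0.016860 mol
Divide by the smallest (0.0084301 mol): C 1.000, H 1.000, Br 2.000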